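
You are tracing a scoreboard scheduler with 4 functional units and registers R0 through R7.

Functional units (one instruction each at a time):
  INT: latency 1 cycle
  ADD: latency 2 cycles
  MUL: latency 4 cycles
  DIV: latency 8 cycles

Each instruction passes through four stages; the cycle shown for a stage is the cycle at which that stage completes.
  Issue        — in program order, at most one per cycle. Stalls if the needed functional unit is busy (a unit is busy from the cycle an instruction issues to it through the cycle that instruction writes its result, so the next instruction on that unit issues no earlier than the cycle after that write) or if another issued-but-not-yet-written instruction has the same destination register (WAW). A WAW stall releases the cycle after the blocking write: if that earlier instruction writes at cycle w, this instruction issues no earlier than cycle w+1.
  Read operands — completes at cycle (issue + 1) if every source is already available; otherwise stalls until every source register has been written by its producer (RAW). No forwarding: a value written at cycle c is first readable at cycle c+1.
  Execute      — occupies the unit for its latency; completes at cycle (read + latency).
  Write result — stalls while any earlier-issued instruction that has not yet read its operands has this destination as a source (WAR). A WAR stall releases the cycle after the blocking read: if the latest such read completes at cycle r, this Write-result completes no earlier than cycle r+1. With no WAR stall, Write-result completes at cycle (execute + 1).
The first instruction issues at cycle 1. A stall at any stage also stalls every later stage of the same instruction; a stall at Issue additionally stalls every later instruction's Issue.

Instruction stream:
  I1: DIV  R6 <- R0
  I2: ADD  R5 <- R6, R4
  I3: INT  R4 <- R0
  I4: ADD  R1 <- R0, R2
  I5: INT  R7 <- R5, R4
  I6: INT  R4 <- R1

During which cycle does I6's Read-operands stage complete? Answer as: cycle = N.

1) issue 1, read 2, done 10, write 11
2) issue 2, read 12, done 14, write 15  <RAW R6: wait I1 write@11>
3) issue 3, read 4, done 5, write 13  <WAR R4: wait I2 read@12>
4) issue 16, read 17, done 19, write 20  <struct: ADD busy until I2 writes@15>
5) issue 17, read 18, done 19, write 20
6) issue 21, read 22, done 23, write 24  <struct: INT busy until I5 writes@20>

cycle = 22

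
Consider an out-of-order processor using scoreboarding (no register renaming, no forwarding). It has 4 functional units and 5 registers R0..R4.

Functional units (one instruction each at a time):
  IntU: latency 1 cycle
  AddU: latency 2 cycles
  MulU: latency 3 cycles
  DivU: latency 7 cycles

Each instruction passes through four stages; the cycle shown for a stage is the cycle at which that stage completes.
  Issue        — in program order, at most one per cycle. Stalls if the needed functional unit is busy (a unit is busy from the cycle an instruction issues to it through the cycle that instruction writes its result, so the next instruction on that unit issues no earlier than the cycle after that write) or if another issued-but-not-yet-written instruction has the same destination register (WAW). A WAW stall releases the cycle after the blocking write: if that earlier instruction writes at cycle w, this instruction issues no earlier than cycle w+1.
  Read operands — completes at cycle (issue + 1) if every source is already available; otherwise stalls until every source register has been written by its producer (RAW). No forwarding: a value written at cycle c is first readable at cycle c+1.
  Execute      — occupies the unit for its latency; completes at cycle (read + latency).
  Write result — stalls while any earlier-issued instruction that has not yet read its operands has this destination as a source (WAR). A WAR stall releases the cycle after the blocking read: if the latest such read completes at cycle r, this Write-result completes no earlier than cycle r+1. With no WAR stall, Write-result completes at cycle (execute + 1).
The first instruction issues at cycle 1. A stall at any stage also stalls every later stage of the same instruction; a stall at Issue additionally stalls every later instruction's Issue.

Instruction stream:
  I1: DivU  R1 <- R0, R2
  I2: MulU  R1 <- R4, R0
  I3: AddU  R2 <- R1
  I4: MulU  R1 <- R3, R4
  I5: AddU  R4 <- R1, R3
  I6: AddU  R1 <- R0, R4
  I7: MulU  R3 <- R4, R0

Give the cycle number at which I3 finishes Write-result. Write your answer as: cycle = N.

cycle 1: issue I1 (DivU)
cycle 2: I1 read-ops
cycle 9: I1 finished on DivU
cycle 10: I1→R1
cycle 11: issue I2 (MulU)
cycle 12: I2 read-ops; issue I3 (AddU)
cycle 15: I2 finished on MulU
cycle 16: I2→R1
cycle 17: I3 read-ops; issue I4 (MulU)
cycle 18: I4 read-ops
cycle 19: I3 finished on AddU
cycle 20: I3→R2
cycle 21: I4 finished on MulU; issue I5 (AddU)
cycle 22: I4→R1
cycle 23: I5 read-ops
cycle 25: I5 finished on AddU
cycle 26: I5→R4
cycle 27: issue I6 (AddU)
cycle 28: I6 read-ops; issue I7 (MulU)
cycle 29: I7 read-ops
cycle 30: I6 finished on AddU
cycle 31: I6→R1
cycle 32: I7 finished on MulU
cycle 33: I7→R3

cycle = 20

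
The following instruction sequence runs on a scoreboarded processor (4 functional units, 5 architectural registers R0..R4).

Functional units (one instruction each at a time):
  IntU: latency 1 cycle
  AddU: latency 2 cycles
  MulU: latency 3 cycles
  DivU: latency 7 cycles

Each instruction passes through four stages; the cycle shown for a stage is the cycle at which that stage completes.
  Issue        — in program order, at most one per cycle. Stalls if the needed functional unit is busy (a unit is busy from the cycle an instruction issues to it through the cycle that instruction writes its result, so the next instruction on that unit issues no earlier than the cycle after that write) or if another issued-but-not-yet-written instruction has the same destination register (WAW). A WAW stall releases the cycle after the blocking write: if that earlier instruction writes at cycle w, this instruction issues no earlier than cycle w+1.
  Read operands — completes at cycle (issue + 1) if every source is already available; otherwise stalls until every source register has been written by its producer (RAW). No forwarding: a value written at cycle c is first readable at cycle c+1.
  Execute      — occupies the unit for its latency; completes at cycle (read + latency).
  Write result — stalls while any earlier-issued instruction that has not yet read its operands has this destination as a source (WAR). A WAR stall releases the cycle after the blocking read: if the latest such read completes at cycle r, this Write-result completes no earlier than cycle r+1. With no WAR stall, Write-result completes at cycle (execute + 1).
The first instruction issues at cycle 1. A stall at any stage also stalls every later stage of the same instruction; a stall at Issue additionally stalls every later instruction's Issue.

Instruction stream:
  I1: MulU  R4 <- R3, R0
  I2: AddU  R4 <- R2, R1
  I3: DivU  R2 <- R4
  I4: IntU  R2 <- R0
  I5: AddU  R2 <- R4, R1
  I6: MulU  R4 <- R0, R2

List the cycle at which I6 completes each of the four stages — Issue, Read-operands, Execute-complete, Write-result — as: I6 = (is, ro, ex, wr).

I6 = (26, 30, 33, 34)

I1: IS=1 RO=2 EX=5 WR=6
I2: IS=7 RO=8 EX=10 WR=11  [WAW R4: wait I1 write@6]
I3: IS=8 RO=12 EX=19 WR=20  [RAW R4: wait I2 write@11]
I4: IS=21 RO=22 EX=23 WR=24  [WAW R2: wait I3 write@20]
I5: IS=25 RO=26 EX=28 WR=29  [WAW R2: wait I4 write@24]
I6: IS=26 RO=30 EX=33 WR=34  [RAW R2: wait I5 write@29]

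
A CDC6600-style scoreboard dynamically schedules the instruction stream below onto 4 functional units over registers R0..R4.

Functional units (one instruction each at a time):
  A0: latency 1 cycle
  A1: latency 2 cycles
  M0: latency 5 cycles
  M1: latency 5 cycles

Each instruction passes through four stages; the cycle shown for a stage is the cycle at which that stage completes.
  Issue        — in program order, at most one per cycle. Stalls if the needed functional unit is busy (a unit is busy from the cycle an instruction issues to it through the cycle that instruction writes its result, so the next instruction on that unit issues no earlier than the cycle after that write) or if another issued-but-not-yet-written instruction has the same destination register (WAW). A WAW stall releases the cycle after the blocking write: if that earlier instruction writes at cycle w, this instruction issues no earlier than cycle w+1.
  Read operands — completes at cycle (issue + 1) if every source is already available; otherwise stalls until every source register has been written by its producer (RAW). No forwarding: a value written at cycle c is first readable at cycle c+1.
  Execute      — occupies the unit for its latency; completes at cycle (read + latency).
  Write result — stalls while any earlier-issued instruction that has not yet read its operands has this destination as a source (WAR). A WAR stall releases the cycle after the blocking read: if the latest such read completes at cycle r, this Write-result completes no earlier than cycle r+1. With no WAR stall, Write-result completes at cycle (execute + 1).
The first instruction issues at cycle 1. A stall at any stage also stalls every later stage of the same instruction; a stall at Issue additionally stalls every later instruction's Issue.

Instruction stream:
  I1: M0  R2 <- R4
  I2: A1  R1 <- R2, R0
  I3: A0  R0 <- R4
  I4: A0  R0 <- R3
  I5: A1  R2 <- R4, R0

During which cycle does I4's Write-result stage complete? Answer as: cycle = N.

t=1  issue I1 (M0)
t=2  I1 read-ops · issue I2 (A1)
t=3  issue I3 (A0)
t=4  I3 read-ops
t=5  I3 finished on A0
t=7  I1 finished on M0
t=8  I1→R2
t=9  I2 read-ops
t=10  I3→R0
t=11  I2 finished on A1 · issue I4 (A0)
t=12  I2→R1 · I4 read-ops
t=13  I4 finished on A0 · issue I5 (A1)
t=14  I4→R0
t=15  I5 read-ops
t=17  I5 finished on A1
t=18  I5→R2

cycle = 14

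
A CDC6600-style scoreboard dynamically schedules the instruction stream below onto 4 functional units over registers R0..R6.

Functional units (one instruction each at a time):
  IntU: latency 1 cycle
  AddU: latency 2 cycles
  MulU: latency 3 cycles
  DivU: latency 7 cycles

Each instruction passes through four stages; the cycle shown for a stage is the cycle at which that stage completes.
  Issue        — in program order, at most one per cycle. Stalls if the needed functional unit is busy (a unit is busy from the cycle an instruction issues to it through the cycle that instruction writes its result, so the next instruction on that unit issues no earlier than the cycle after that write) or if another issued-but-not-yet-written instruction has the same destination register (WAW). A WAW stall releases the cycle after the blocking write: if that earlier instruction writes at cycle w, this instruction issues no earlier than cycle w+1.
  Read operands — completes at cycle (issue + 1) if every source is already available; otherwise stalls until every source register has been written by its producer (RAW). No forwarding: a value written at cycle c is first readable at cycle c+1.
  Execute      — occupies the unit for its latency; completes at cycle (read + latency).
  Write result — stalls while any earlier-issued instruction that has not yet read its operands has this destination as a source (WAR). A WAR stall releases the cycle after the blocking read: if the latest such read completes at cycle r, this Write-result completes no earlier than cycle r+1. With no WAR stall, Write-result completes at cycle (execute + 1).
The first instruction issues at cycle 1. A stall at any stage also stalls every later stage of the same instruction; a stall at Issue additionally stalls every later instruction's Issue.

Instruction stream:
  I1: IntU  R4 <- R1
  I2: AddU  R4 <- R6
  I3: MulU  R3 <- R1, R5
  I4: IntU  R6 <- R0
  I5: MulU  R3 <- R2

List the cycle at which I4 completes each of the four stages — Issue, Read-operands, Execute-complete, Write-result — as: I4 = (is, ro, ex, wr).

I4 = (7, 8, 9, 10)

I1  is:1  ro:2  ex:3  wr:4
I2  is:5  ro:6  ex:8  wr:9  — WAW R4: wait I1 write@4
I3  is:6  ro:7  ex:10  wr:11
I4  is:7  ro:8  ex:9  wr:10
I5  is:12  ro:13  ex:16  wr:17  — struct: MulU busy until I3 writes@11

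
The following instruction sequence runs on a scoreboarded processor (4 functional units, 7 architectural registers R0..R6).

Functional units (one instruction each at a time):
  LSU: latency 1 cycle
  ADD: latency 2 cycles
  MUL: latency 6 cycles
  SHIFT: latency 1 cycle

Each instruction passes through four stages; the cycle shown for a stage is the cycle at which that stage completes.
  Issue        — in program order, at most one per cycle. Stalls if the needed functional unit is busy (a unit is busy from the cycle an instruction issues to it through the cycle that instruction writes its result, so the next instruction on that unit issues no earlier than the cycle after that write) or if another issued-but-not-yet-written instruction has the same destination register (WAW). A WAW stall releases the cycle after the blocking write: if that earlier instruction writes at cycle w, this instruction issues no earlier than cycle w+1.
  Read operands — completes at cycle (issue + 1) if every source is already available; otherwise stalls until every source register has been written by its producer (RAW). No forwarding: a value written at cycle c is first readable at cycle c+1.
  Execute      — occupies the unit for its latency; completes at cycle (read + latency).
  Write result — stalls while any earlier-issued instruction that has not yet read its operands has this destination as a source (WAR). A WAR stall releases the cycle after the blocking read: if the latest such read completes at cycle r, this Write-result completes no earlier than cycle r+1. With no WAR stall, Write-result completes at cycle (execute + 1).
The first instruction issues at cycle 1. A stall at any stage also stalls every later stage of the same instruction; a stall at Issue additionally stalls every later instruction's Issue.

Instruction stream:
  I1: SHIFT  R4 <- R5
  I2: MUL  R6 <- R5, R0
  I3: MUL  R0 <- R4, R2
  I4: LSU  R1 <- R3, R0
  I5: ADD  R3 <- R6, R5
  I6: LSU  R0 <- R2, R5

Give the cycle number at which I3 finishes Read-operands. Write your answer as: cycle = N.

cycle = 12

cycle 1: issue I1 (SHIFT)
cycle 2: I1 read-ops; issue I2 (MUL)
cycle 3: I1 finished on SHIFT; I2 read-ops
cycle 4: I1→R4
cycle 9: I2 finished on MUL
cycle 10: I2→R6
cycle 11: issue I3 (MUL)
cycle 12: I3 read-ops; issue I4 (LSU)
cycle 13: issue I5 (ADD)
cycle 14: I5 read-ops
cycle 16: I5 finished on ADD
cycle 18: I3 finished on MUL
cycle 19: I3→R0
cycle 20: I4 read-ops
cycle 21: I4 finished on LSU; I5→R3
cycle 22: I4→R1
cycle 23: issue I6 (LSU)
cycle 24: I6 read-ops
cycle 25: I6 finished on LSU
cycle 26: I6→R0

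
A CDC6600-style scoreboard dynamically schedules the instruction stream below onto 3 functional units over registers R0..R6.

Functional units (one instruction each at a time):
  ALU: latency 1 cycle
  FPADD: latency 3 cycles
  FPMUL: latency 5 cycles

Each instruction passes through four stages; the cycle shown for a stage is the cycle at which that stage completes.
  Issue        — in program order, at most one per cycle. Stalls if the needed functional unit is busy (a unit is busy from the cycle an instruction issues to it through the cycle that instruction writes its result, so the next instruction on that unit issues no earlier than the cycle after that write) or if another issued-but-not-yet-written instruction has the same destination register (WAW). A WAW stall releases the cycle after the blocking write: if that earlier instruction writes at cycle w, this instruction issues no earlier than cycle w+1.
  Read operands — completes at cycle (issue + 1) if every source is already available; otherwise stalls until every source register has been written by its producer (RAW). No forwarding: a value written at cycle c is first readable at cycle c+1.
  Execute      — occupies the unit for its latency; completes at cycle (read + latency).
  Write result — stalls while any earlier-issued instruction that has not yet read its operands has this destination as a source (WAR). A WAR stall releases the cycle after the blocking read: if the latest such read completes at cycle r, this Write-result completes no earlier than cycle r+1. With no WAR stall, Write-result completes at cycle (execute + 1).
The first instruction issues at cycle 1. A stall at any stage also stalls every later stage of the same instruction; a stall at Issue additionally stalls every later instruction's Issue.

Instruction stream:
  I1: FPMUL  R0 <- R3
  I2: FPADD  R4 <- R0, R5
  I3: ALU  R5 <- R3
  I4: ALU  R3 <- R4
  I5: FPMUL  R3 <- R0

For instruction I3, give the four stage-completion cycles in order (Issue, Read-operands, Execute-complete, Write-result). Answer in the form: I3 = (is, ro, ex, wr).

[1] I1 dispatched to FPMUL
[2] I1 operands ready, I2 dispatched to FPADD
[3] I3 dispatched to ALU
[4] I3 operands ready
[5] I3 complete
[7] I1 complete
[8] R0←I1
[9] I2 operands ready
[10] R5←I3
[11] I4 dispatched to ALU
[12] I2 complete
[13] R4←I2
[14] I4 operands ready
[15] I4 complete
[16] R3←I4
[17] I5 dispatched to FPMUL
[18] I5 operands ready
[23] I5 complete
[24] R3←I5

I3 = (3, 4, 5, 10)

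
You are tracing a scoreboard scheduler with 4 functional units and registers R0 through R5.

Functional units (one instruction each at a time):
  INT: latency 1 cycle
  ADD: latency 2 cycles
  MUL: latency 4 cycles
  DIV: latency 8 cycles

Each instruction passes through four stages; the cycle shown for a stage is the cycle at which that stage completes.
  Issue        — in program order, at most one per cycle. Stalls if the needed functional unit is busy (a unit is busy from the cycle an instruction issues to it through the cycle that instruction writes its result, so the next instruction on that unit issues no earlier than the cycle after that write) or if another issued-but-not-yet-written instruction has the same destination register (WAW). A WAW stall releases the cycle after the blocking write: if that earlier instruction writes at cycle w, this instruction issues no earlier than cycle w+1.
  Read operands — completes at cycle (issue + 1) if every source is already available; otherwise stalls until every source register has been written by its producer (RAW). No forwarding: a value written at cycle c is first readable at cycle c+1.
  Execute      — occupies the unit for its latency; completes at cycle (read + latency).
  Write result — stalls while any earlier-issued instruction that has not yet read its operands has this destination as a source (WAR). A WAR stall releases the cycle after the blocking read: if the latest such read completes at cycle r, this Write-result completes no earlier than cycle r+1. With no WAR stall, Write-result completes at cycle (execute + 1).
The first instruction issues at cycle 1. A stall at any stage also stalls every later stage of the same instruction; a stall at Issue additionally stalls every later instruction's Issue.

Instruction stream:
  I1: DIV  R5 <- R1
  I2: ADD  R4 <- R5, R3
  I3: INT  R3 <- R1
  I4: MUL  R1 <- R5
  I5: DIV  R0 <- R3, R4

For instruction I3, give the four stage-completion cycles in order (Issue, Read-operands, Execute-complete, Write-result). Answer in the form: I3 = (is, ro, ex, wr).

c1: I1→DIV
c2: I1 RO | I2→ADD
c3: I3→INT
c4: I3 RO | I4→MUL
c5: I3 EX
c10: I1 EX
c11: I1 WR R5
c12: I2 RO | I4 RO | I5→DIV
c13: I3 WR R3
c14: I2 EX
c15: I2 WR R4
c16: I4 EX | I5 RO
c17: I4 WR R1
c24: I5 EX
c25: I5 WR R0

I3 = (3, 4, 5, 13)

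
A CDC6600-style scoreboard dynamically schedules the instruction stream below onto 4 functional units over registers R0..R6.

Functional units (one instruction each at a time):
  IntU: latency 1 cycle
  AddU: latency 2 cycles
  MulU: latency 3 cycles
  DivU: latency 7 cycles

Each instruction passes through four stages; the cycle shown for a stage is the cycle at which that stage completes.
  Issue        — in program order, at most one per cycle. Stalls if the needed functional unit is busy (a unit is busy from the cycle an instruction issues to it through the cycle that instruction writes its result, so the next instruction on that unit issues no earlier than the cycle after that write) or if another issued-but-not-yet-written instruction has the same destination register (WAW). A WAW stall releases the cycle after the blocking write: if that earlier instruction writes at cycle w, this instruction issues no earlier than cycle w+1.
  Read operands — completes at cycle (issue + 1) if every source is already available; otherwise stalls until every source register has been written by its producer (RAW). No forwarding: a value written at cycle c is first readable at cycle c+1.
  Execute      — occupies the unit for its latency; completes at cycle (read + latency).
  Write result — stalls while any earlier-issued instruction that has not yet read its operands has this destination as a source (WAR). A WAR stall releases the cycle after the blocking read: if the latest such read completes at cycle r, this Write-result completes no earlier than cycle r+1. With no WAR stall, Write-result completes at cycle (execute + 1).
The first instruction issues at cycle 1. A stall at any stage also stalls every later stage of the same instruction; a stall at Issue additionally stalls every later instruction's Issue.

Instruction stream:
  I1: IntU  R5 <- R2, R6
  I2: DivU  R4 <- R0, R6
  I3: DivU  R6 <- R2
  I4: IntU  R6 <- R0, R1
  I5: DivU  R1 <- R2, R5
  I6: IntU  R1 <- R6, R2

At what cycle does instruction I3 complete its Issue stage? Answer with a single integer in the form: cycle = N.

1) issue 1, read 2, done 3, write 4
2) issue 2, read 3, done 10, write 11
3) issue 12, read 13, done 20, write 21  <struct: DivU busy until I2 writes@11>
4) issue 22, read 23, done 24, write 25  <WAW R6: wait I3 write@21>
5) issue 23, read 24, done 31, write 32
6) issue 33, read 34, done 35, write 36  <WAW R1: wait I5 write@32>

cycle = 12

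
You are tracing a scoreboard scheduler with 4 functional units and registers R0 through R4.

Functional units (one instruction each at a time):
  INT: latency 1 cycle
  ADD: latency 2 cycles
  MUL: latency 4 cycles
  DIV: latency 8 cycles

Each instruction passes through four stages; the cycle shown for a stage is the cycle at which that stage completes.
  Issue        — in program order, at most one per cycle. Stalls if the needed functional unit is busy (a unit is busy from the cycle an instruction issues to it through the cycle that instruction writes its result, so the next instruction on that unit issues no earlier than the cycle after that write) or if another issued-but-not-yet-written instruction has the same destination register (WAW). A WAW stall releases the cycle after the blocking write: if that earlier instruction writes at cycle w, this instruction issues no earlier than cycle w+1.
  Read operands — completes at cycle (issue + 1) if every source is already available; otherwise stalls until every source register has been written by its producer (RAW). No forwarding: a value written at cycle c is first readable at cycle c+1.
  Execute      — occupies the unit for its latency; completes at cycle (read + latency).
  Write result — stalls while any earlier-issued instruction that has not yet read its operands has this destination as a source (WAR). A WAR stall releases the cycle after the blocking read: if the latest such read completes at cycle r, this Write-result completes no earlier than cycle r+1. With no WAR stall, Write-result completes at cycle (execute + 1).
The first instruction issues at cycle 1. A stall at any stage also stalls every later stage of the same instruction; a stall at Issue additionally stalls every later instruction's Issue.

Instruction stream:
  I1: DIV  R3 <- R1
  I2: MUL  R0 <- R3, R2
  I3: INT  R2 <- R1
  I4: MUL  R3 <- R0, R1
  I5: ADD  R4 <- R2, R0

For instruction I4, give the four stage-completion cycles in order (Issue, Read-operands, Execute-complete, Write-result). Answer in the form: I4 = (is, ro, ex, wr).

[I1] 1/2/10/11
[I2] 2/12/16/17  (RAW R3: wait I1 write@11)
[I3] 3/4/5/13  (WAR R2: wait I2 read@12)
[I4] 18/19/23/24  (struct: MUL busy until I2 writes@17)
[I5] 19/20/22/23

I4 = (18, 19, 23, 24)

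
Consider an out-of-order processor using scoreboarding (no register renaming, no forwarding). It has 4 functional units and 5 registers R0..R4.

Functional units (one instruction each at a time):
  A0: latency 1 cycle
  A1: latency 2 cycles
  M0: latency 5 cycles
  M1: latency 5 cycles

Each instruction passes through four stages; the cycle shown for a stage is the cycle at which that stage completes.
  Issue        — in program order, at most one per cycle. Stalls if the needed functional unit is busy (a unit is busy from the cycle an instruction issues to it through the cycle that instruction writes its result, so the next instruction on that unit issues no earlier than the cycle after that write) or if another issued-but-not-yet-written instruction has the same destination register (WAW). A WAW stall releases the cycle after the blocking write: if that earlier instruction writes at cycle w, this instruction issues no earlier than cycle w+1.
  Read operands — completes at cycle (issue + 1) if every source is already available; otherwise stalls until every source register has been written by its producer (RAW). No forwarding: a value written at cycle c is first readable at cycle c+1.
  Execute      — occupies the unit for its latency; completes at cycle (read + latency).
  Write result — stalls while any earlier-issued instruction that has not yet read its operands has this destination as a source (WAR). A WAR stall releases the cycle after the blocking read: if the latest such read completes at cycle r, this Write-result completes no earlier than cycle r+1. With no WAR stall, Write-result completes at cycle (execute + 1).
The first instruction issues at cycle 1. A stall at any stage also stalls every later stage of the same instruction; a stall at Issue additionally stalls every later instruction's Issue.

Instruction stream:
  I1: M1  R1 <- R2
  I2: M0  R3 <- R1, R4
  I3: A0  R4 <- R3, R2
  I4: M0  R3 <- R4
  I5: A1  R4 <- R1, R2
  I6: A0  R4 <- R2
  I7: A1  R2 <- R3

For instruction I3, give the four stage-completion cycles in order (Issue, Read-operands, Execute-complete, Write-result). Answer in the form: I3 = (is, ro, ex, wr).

I3 = (3, 16, 17, 18)

[I1] 1/2/7/8
[I2] 2/9/14/15  (RAW R1: wait I1 write@8)
[I3] 3/16/17/18  (RAW R3: wait I2 write@15)
[I4] 16/19/24/25  (struct: M0 busy until I2 writes@15; RAW R4: wait I3 write@18)
[I5] 19/20/22/23  (WAW R4: wait I3 write@18)
[I6] 24/25/26/27  (WAW R4: wait I5 write@23)
[I7] 25/26/28/29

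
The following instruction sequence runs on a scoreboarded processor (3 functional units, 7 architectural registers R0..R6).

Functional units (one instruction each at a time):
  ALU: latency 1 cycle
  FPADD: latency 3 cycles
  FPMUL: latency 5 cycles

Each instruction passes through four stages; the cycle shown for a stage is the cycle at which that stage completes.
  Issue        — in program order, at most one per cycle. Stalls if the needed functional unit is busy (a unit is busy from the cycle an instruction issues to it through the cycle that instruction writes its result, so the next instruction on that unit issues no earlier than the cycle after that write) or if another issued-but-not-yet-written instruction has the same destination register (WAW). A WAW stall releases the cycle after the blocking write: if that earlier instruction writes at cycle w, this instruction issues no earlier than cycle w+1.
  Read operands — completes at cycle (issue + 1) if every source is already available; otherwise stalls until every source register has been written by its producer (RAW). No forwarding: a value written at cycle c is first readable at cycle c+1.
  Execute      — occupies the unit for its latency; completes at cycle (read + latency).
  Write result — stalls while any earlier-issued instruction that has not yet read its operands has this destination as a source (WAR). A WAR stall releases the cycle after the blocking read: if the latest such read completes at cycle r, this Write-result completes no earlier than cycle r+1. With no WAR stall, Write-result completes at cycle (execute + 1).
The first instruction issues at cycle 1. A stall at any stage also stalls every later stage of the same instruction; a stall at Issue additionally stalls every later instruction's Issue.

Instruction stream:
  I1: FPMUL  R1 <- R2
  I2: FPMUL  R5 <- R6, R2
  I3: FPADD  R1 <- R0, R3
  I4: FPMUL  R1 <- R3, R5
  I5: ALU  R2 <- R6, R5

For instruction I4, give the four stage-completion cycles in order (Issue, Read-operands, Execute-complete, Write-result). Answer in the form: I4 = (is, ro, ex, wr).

[I1] 1/2/7/8
[I2] 9/10/15/16  (struct: FPMUL busy until I1 writes@8)
[I3] 10/11/14/15
[I4] 17/18/23/24  (struct: FPMUL busy until I2 writes@16)
[I5] 18/19/20/21

I4 = (17, 18, 23, 24)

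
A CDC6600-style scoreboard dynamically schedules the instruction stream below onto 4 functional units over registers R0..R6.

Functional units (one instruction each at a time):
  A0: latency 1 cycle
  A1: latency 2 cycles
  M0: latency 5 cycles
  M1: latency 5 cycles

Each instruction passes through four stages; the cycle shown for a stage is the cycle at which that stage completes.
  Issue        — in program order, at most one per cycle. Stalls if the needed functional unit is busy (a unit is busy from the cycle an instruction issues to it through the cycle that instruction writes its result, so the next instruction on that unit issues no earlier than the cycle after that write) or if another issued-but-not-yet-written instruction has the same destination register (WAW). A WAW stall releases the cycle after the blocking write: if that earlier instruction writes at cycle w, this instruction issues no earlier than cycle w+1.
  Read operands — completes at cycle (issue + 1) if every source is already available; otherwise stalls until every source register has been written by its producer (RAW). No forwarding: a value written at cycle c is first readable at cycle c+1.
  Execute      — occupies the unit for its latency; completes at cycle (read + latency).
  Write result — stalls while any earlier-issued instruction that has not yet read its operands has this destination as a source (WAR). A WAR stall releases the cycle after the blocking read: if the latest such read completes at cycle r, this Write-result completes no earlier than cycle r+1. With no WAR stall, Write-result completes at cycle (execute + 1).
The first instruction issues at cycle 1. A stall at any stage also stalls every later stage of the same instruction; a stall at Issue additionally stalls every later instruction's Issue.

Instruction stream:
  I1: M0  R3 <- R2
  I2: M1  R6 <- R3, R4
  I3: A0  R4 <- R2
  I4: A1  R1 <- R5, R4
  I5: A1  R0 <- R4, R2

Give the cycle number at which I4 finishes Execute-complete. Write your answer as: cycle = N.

cycle = 13

  I1 | 1 | 2 | 7 | 8
  I2 | 2 | 9 | 14 | 15   RAW R3: wait I1 write@8
  I3 | 3 | 4 | 5 | 10   WAR R4: wait I2 read@9
  I4 | 4 | 11 | 13 | 14   RAW R4: wait I3 write@10
  I5 | 15 | 16 | 18 | 19   struct: A1 busy until I4 writes@14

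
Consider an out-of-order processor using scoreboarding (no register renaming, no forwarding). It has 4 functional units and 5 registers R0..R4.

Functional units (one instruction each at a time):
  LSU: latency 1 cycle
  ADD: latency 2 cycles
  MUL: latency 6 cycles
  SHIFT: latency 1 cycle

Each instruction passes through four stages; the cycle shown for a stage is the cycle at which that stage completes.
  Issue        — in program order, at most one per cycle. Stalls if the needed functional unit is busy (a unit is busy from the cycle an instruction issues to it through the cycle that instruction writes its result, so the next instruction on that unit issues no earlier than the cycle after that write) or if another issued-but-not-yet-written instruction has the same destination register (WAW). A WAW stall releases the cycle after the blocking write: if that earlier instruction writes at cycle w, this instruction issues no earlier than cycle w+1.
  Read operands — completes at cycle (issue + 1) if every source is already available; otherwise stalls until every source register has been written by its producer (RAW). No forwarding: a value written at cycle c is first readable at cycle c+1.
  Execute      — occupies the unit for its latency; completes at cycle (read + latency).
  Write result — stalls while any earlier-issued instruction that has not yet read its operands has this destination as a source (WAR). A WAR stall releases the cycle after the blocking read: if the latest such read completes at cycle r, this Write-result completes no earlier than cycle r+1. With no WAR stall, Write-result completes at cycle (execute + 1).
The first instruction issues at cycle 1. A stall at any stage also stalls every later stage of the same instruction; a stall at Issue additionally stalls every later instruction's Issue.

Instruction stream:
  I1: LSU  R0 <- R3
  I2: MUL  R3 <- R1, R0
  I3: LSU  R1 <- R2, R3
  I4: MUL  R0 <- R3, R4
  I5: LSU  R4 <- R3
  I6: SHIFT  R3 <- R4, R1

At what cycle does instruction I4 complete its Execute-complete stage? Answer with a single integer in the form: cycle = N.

cycle = 20

c1: issue I1 (LSU)
c2: I1 read-ops | issue I2 (MUL)
c3: I1 finished on LSU
c4: I1→R0
c5: I2 read-ops | issue I3 (LSU)
c11: I2 finished on MUL
c12: I2→R3
c13: I3 read-ops | issue I4 (MUL)
c14: I3 finished on LSU | I4 read-ops
c15: I3→R1
c16: issue I5 (LSU)
c17: I5 read-ops | issue I6 (SHIFT)
c18: I5 finished on LSU
c19: I5→R4
c20: I4 finished on MUL | I6 read-ops
c21: I4→R0 | I6 finished on SHIFT
c22: I6→R3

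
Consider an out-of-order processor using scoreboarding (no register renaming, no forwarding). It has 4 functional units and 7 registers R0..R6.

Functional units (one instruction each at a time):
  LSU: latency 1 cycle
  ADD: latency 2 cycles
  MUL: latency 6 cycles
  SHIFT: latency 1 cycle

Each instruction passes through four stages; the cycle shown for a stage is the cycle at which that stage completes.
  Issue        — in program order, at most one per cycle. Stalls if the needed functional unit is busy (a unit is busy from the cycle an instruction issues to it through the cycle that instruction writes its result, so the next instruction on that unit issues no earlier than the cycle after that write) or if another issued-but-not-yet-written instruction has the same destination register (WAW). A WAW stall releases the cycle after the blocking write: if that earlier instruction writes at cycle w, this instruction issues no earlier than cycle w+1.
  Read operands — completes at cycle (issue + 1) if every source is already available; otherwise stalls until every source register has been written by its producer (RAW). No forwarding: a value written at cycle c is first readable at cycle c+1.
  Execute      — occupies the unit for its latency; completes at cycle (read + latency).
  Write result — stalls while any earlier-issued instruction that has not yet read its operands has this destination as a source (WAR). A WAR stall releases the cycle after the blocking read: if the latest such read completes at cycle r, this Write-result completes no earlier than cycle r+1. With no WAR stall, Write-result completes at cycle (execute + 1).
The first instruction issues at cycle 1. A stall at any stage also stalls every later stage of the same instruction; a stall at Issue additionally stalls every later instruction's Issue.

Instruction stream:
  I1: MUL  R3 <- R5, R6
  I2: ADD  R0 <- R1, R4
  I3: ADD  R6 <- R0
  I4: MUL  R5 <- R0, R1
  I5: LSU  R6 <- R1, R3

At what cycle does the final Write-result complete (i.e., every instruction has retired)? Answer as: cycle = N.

t=1  issue I1 (MUL)
t=2  I1 read-ops · issue I2 (ADD)
t=3  I2 read-ops
t=5  I2 finished on ADD
t=6  I2→R0
t=7  issue I3 (ADD)
t=8  I1 finished on MUL · I3 read-ops
t=9  I1→R3
t=10  I3 finished on ADD · issue I4 (MUL)
t=11  I3→R6 · I4 read-ops
t=12  issue I5 (LSU)
t=13  I5 read-ops
t=14  I5 finished on LSU
t=15  I5→R6
t=17  I4 finished on MUL
t=18  I4→R5

cycle = 18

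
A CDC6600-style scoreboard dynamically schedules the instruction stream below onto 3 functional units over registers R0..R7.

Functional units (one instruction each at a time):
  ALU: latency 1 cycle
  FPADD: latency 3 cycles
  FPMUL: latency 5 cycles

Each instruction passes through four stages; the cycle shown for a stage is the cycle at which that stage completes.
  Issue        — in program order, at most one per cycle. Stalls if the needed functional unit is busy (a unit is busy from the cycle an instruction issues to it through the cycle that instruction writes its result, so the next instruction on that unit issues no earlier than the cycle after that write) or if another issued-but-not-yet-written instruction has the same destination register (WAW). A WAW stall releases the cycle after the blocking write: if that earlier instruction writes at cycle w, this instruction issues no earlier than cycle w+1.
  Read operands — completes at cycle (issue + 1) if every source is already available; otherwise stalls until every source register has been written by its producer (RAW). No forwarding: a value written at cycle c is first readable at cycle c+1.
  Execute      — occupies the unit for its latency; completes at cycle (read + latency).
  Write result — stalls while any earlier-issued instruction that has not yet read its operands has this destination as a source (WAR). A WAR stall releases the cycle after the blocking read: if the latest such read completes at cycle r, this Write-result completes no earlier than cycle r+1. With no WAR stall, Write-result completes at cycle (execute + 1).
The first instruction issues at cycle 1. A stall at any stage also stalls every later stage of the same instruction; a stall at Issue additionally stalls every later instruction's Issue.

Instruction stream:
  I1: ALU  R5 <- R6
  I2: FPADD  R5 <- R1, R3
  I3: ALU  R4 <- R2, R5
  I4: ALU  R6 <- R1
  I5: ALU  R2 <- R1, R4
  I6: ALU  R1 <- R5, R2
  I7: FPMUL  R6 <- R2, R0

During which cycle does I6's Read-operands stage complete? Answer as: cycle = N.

I1: IS=1 RO=2 EX=3 WR=4
I2: IS=5 RO=6 EX=9 WR=10  [WAW R5: wait I1 write@4]
I3: IS=6 RO=11 EX=12 WR=13  [RAW R5: wait I2 write@10]
I4: IS=14 RO=15 EX=16 WR=17  [struct: ALU busy until I3 writes@13]
I5: IS=18 RO=19 EX=20 WR=21  [struct: ALU busy until I4 writes@17]
I6: IS=22 RO=23 EX=24 WR=25  [struct: ALU busy until I5 writes@21]
I7: IS=23 RO=24 EX=29 WR=30

cycle = 23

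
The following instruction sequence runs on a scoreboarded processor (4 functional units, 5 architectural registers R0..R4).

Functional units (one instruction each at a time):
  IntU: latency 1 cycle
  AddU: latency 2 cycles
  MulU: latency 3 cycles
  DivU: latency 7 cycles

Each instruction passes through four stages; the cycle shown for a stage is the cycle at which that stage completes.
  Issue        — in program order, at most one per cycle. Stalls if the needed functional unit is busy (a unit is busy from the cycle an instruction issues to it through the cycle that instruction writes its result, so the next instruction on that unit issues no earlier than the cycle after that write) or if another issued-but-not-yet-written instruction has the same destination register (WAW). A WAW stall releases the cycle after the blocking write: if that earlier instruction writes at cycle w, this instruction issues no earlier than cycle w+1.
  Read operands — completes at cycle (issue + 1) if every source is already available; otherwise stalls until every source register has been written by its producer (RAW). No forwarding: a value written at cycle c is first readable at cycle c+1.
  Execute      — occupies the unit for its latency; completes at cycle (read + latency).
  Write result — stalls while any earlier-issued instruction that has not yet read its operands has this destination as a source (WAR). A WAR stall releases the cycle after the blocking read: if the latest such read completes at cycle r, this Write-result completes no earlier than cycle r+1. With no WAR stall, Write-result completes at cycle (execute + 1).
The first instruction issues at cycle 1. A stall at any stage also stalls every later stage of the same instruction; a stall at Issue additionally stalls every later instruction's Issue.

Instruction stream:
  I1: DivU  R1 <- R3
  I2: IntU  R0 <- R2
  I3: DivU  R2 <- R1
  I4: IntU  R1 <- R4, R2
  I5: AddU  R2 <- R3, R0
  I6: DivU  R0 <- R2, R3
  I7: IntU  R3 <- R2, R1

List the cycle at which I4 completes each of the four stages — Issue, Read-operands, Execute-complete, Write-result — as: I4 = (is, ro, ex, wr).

I4 = (12, 21, 22, 23)

[1] I1→DivU
[2] I1 RO | I2→IntU
[3] I2 RO
[4] I2 EX
[5] I2 WR R0
[9] I1 EX
[10] I1 WR R1
[11] I3→DivU
[12] I3 RO | I4→IntU
[19] I3 EX
[20] I3 WR R2
[21] I4 RO | I5→AddU
[22] I4 EX | I5 RO | I6→DivU
[23] I4 WR R1
[24] I5 EX | I7→IntU
[25] I5 WR R2
[26] I6 RO | I7 RO
[27] I7 EX
[28] I7 WR R3
[33] I6 EX
[34] I6 WR R0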